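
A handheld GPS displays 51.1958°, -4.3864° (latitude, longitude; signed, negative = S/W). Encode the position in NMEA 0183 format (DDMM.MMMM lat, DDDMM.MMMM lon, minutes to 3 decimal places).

Lat: minutes = (51.195800 − 51) × 60 = 11.74800
Longitude is negative → W; |value| = 4.386400
Lon: minutes = (4.386400 − 4) × 60 = 23.18400

5111.748,N / 00423.184,W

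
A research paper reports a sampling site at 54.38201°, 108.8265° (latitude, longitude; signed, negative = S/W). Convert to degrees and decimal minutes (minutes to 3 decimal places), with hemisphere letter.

54° 22.921′ N, 108° 49.590′ E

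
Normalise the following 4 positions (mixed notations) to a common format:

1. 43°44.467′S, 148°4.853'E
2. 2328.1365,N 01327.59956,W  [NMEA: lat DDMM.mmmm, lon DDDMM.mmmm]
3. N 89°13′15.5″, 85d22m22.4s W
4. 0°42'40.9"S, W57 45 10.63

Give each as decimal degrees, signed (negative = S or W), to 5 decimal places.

1. -43.74112, 148.08088
2. 23.46894, -13.45999
3. 89.22097, -85.37289
4. -0.71136, -57.75295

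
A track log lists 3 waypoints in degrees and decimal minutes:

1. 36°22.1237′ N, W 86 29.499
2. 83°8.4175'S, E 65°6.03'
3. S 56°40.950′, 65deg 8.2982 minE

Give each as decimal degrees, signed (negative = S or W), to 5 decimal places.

Point 1:
  φ: 22.1237′ = 0.368728°; total 36.368728
  N → positive
  Longitude: 86 + 29.499/60 = 86.491650
  W ⇒ negate
Point 2:
  Lat: 8.4175′ = 0.140292°; total 83.140292
  S ⇒ negate
  Lon: 65 + 6.03/60 = 65.100500
  E ⇒ keep positive
Point 3:
  Lat: 40.95′ = 0.682500°; total 56.682500
  S → negative
  Lon: 65 + 8.2982/60 = 65.138303
  E → positive

1. 36.36873, -86.49165
2. -83.14029, 65.10050
3. -56.68250, 65.13830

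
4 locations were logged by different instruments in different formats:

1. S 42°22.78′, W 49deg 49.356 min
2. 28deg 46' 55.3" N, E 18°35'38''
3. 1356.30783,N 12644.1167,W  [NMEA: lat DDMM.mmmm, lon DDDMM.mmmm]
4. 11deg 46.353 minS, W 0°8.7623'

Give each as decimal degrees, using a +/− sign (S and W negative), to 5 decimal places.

1. -42.37967, -49.82260
2. 28.78203, 18.59389
3. 13.93846, -126.73528
4. -11.77255, -0.14604

Point 1:
  φ: 22.78′ = 0.379667°; total 42.379667
  S → negative
  Longitude: 49 + 49.356/60 = 49.822600
  hemisphere W, so the sign is −
Point 2:
  Lat: 46′ + 55.3″ = 46.92167′; 28 + 46.92167/60 = 28.782028
  N → positive
  Lon: 18° + 35/60 + 38/3600 = 18 + 0.583333 + 0.010556 = 18.593889
  E ⇒ keep positive
Point 3:
  Lat: degrees = first 2 digits = 13, minutes = 56.30783; 13 + 56.30783/60 = 13.938464
  N ⇒ keep positive
  λ: split at 3 digits → 126° and 44.1167′; 126 + 44.1167/60 = 126.735278
  W ⇒ negate
Point 4:
  φ: 46.353′ = 0.772550°; total 11.772550
  S → negative
  λ: 8.7623′ = 0.146038°; total 0.146038
  W → negative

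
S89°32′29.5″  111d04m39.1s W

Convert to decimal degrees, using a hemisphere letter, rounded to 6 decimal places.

89.541528° S, 111.077528° W

Latitude: 89° + 32/60 + 29.5/3600 = 89 + 0.533333 + 0.008194 = 89.5415278
Lon: 4′ + 39.1″ = 4.65167′; 111 + 4.65167/60 = 111.0775278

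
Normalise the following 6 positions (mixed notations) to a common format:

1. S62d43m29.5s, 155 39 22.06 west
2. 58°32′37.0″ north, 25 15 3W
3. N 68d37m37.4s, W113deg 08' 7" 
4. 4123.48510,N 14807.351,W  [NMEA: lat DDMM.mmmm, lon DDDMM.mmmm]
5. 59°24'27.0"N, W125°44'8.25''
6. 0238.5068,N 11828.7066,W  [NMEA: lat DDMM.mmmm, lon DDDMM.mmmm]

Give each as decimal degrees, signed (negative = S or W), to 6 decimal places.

1. -62.724861, -155.656128
2. 58.543611, -25.250833
3. 68.627056, -113.135278
4. 41.391418, -148.122517
5. 59.407500, -125.735625
6. 2.641780, -118.478443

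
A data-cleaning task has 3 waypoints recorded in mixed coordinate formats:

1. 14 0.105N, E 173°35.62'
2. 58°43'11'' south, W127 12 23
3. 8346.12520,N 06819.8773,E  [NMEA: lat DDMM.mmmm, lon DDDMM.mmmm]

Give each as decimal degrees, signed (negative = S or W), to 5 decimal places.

1. 14.00175, 173.59367
2. -58.71972, -127.20639
3. 83.76875, 68.33129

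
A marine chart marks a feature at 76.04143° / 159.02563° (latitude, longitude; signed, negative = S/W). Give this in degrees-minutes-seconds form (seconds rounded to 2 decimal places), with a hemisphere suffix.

φ: whole degrees 76; 2.48580′ → 2′ and 29.1480″
Longitude: 0.025630° → 1.53780′; 0.53780 × 60 = 32.2680″

76°02′29.15″ N, 159°01′32.27″ E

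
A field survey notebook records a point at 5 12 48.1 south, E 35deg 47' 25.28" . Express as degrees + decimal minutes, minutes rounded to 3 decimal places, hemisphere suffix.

Lat: seconds/60 = 0.80167; minutes = 12 + 0.80167 = 12.80167
Longitude: 47 + 25.28/60 = 47.42133′

5° 12.802′ S, 35° 47.421′ E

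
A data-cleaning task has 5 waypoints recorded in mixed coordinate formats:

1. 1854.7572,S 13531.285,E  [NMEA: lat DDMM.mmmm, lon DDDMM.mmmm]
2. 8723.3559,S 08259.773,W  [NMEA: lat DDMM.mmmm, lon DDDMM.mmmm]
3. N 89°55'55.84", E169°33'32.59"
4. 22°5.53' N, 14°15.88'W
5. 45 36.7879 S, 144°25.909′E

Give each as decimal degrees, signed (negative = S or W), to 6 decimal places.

1. -18.912620, 135.521417
2. -87.389265, -82.996217
3. 89.932178, 169.559053
4. 22.092167, -14.264667
5. -45.613132, 144.431817

Point 1:
  φ: degrees = first 2 digits = 18, minutes = 54.7572; 18 + 54.7572/60 = 18.9126200
  S → negative
  Lon: split at 3 digits → 135° and 31.285′; 135 + 31.285/60 = 135.5214167
  E → positive
Point 2:
  Lat: degrees = first 2 digits = 87, minutes = 23.3559; 87 + 23.3559/60 = 87.3892650
  S → negative
  Lon: split at 3 digits → 082° and 59.773′; 82 + 59.773/60 = 82.9962167
  hemisphere W, so the sign is −
Point 3:
  φ: 89° + 55/60 + 55.84/3600 = 89 + 0.916667 + 0.015511 = 89.9321778
  N ⇒ keep positive
  Longitude: 169° + 33/60 + 32.59/3600 = 169 + 0.550000 + 0.009053 = 169.5590528
  E → positive
Point 4:
  Lat: 22 + 5.53/60 = 22.0921667
  N → positive
  λ: 14 + 15.88/60 = 14.2646667
  hemisphere W, so the sign is −
Point 5:
  φ: 36.7879′ = 0.613132°; total 45.6131317
  S → negative
  Lon: 144 + 25.909/60 = 144.4318167
  E → positive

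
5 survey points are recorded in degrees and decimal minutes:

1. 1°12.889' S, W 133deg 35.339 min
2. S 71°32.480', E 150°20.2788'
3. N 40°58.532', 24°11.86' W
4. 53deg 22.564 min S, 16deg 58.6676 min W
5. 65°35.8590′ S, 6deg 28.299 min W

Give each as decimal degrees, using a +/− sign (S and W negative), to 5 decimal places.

1. -1.21482, -133.58898
2. -71.54133, 150.33798
3. 40.97553, -24.19767
4. -53.37607, -16.97779
5. -65.59765, -6.47165

Point 1:
  φ: 12.889′ = 0.214817°; total 1.214817
  hemisphere S, so the sign is −
  Lon: 35.339′ = 0.588983°; total 133.588983
  hemisphere W, so the sign is −
Point 2:
  φ: 71 + 32.48/60 = 71.541333
  S → negative
  Lon: 20.2788′ = 0.337980°; total 150.337980
  E → positive
Point 3:
  Lat: 40 + 58.532/60 = 40.975533
  N ⇒ keep positive
  Longitude: 11.86′ = 0.197667°; total 24.197667
  W ⇒ negate
Point 4:
  Lat: 22.564′ = 0.376067°; total 53.376067
  S ⇒ negate
  λ: 58.6676′ = 0.977793°; total 16.977793
  hemisphere W, so the sign is −
Point 5:
  φ: 65 + 35.859/60 = 65.597650
  S → negative
  Lon: 6 + 28.299/60 = 6.471650
  hemisphere W, so the sign is −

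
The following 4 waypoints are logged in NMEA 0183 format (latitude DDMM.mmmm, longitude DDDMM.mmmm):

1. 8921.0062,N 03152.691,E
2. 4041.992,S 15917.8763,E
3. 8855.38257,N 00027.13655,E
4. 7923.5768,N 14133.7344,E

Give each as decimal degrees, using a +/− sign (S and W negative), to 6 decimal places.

Point 1:
  Lat: degrees = first 2 digits = 89, minutes = 21.0062; 89 + 21.0062/60 = 89.3501033
  N ⇒ keep positive
  λ: degrees = first 3 digits = 31, minutes = 52.691; 31 + 52.691/60 = 31.8781833
  E ⇒ keep positive
Point 2:
  φ: degrees = first 2 digits = 40, minutes = 41.992; 40 + 41.992/60 = 40.6998667
  hemisphere S, so the sign is −
  λ: degrees = first 3 digits = 159, minutes = 17.8763; 159 + 17.8763/60 = 159.2979383
  E → positive
Point 3:
  φ: split at 2 digits → 88° and 55.38257′; 88 + 55.38257/60 = 88.9230428
  N → positive
  Longitude: split at 3 digits → 000° and 27.13655′; 0 + 27.13655/60 = 0.4522758
  E → positive
Point 4:
  Latitude: degrees = first 2 digits = 79, minutes = 23.5768; 79 + 23.5768/60 = 79.3929467
  N → positive
  Longitude: split at 3 digits → 141° and 33.7344′; 141 + 33.7344/60 = 141.5622400
  E → positive

1. 89.350103, 31.878183
2. -40.699867, 159.297938
3. 88.923043, 0.452276
4. 79.392947, 141.562240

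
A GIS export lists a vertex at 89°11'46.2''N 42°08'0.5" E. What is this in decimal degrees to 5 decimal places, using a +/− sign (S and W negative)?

89.19617, 42.13347

φ: 89° + 11/60 + 46.2/3600 = 89 + 0.183333 + 0.012833 = 89.196167
N ⇒ keep positive
Longitude: 42 + 8/60 + 0.5/3600 = 42.133472
E → positive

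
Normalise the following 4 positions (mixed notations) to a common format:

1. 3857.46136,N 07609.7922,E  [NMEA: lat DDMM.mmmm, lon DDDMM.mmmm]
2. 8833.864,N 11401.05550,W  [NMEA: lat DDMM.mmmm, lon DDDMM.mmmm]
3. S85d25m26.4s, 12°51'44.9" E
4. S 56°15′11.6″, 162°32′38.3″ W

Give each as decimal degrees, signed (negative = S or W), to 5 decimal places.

1. 38.95769, 76.16320
2. 88.56440, -114.01759
3. -85.42400, 12.86247
4. -56.25322, -162.54397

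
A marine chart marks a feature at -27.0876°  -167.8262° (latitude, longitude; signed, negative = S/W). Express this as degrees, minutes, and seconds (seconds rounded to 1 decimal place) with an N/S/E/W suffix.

27°05′15.4″ S, 167°49′34.3″ W

Latitude is negative → S; |value| = 27.087600
φ: 0.087600 × 60 = 5.25600′ → 5′, remainder × 60 = 15.360″
Longitude is negative → W; |value| = 167.826200
Lon: 0.826200° → 49.57200′; 0.57200 × 60 = 34.320″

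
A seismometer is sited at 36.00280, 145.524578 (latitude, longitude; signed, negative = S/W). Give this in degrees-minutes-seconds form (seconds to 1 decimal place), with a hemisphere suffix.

36°00′10.1″ N, 145°31′28.5″ E

Latitude: whole degrees 36; 0.16800′ → 0′ and 10.080″
λ: 0.524578 × 60 = 31.47468′ → 31′, remainder × 60 = 28.481″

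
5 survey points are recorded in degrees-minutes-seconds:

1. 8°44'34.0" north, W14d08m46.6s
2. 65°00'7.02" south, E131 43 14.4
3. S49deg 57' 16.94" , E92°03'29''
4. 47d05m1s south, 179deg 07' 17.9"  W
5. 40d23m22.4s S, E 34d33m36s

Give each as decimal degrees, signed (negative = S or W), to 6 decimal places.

1. 8.742778, -14.146278
2. -65.001950, 131.720667
3. -49.954706, 92.058056
4. -47.083611, -179.121639
5. -40.389556, 34.560000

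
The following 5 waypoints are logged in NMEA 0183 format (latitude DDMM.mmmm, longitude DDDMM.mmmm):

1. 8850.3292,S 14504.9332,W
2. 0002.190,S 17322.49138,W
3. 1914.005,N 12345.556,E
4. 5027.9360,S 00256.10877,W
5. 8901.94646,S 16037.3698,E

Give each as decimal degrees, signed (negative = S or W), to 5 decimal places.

Point 1:
  Lat: split at 2 digits → 88° and 50.3292′; 88 + 50.3292/60 = 88.838820
  S → negative
  Longitude: degrees = first 3 digits = 145, minutes = 4.9332; 145 + 4.9332/60 = 145.082220
  W → negative
Point 2:
  Lat: degrees = first 2 digits = 0, minutes = 2.19; 0 + 2.19/60 = 0.036500
  S → negative
  λ: split at 3 digits → 173° and 22.49138′; 173 + 22.49138/60 = 173.374856
  W → negative
Point 3:
  φ: split at 2 digits → 19° and 14.005′; 19 + 14.005/60 = 19.233417
  N ⇒ keep positive
  Longitude: degrees = first 3 digits = 123, minutes = 45.556; 123 + 45.556/60 = 123.759267
  E → positive
Point 4:
  Lat: split at 2 digits → 50° and 27.936′; 50 + 27.936/60 = 50.465600
  hemisphere S, so the sign is −
  Longitude: split at 3 digits → 002° and 56.10877′; 2 + 56.10877/60 = 2.935146
  W ⇒ negate
Point 5:
  Lat: split at 2 digits → 89° and 1.94646′; 89 + 1.94646/60 = 89.032441
  hemisphere S, so the sign is −
  Lon: split at 3 digits → 160° and 37.3698′; 160 + 37.3698/60 = 160.622830
  E → positive

1. -88.83882, -145.08222
2. -0.03650, -173.37486
3. 19.23342, 123.75927
4. -50.46560, -2.93515
5. -89.03244, 160.62283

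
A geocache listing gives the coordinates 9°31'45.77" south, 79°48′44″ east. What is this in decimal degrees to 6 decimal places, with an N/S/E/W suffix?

Latitude: 9° + 31/60 + 45.77/3600 = 9 + 0.516667 + 0.012714 = 9.5293806
Longitude: 48′ + 44″ = 48.73333′; 79 + 48.73333/60 = 79.8122222

9.529381° S, 79.812222° E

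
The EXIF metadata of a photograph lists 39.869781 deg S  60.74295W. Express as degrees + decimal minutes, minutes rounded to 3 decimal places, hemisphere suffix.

39° 52.187′ S, 60° 44.577′ W

φ: fractional part 0.869781 → 52.18686 minutes
Longitude: 60° + 0.742950 × 60 = 60° 44.57700′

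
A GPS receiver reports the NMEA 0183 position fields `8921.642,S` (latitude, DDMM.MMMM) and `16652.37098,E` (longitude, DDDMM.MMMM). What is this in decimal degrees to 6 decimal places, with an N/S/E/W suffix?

Lat: degrees = first 2 digits = 89, minutes = 21.642; 89 + 21.642/60 = 89.3607000
Lon: split at 3 digits → 166° and 52.37098′; 166 + 52.37098/60 = 166.8728497

89.360700° S, 166.872850° E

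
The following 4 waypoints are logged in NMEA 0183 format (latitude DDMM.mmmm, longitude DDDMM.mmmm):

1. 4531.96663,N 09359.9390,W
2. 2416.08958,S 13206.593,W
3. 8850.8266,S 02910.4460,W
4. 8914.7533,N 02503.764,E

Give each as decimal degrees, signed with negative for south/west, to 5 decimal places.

1. 45.53278, -93.99898
2. -24.26816, -132.10988
3. -88.84711, -29.17410
4. 89.24589, 25.06273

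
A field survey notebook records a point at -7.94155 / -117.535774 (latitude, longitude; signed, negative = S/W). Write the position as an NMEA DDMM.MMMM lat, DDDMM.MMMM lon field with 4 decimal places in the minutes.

Latitude is negative → S; |value| = 7.941550
φ: minutes = (7.941550 − 7) × 60 = 56.493000
Longitude is negative → W; |value| = 117.535774
Longitude: fractional part 0.535774 → 32.146440 minutes

0756.4930,S / 11732.1464,W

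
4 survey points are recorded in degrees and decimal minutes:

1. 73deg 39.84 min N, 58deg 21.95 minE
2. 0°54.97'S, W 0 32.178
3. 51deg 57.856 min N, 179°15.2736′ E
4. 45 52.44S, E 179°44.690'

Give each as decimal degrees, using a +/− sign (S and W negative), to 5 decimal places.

Point 1:
  Latitude: 39.84′ = 0.664000°; total 73.664000
  N → positive
  Lon: 21.95′ = 0.365833°; total 58.365833
  E ⇒ keep positive
Point 2:
  Lat: 0 + 54.97/60 = 0.916167
  S → negative
  Longitude: 32.178′ = 0.536300°; total 0.536300
  hemisphere W, so the sign is −
Point 3:
  φ: 57.856′ = 0.964267°; total 51.964267
  N → positive
  Lon: 179 + 15.2736/60 = 179.254560
  E → positive
Point 4:
  Lat: 52.44′ = 0.874000°; total 45.874000
  S ⇒ negate
  Lon: 44.69′ = 0.744833°; total 179.744833
  E ⇒ keep positive

1. 73.66400, 58.36583
2. -0.91617, -0.53630
3. 51.96427, 179.25456
4. -45.87400, 179.74483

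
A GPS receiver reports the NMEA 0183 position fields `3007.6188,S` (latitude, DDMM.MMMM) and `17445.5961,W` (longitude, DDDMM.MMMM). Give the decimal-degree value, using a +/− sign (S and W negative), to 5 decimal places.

-30.12698, -174.75994

φ: degrees = first 2 digits = 30, minutes = 7.6188; 30 + 7.6188/60 = 30.126980
S ⇒ negate
Longitude: split at 3 digits → 174° and 45.5961′; 174 + 45.5961/60 = 174.759935
hemisphere W, so the sign is −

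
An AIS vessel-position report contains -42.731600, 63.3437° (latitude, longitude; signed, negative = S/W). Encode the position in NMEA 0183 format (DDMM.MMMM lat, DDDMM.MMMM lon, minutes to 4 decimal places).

Latitude is negative → S; |value| = 42.731600
Lat: fractional part 0.731600 → 43.896000 minutes
λ: minutes = (63.343700 − 63) × 60 = 20.622000

4243.8960,S / 06320.6220,E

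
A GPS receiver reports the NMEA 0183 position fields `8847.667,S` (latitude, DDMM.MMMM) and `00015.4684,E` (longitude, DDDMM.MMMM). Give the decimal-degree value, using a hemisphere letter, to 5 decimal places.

φ: split at 2 digits → 88° and 47.667′; 88 + 47.667/60 = 88.794450
Longitude: degrees = first 3 digits = 0, minutes = 15.4684; 0 + 15.4684/60 = 0.257807

88.79445° S, 0.25781° E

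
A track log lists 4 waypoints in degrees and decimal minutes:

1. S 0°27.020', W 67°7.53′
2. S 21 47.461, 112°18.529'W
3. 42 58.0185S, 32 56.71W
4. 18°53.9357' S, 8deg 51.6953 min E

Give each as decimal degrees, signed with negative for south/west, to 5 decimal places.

1. -0.45033, -67.12550
2. -21.79102, -112.30882
3. -42.96698, -32.94517
4. -18.89893, 8.86159

Point 1:
  Lat: 27.02′ = 0.450333°; total 0.450333
  S ⇒ negate
  Longitude: 7.53′ = 0.125500°; total 67.125500
  W ⇒ negate
Point 2:
  φ: 21 + 47.461/60 = 21.791017
  S ⇒ negate
  Lon: 112 + 18.529/60 = 112.308817
  hemisphere W, so the sign is −
Point 3:
  Latitude: 58.0185′ = 0.966975°; total 42.966975
  S → negative
  Lon: 56.71′ = 0.945167°; total 32.945167
  W ⇒ negate
Point 4:
  Lat: 53.9357′ = 0.898928°; total 18.898928
  S ⇒ negate
  Lon: 8 + 51.6953/60 = 8.861588
  E ⇒ keep positive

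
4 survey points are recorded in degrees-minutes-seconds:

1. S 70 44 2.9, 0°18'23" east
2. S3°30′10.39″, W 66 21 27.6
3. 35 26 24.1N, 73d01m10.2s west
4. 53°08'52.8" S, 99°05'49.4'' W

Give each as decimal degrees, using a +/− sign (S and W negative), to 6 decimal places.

Point 1:
  Latitude: 70 + 44/60 + 2.9/3600 = 70.7341389
  S → negative
  Lon: 18′ + 23″ = 18.38333′; 0 + 18.38333/60 = 0.3063889
  E → positive
Point 2:
  Latitude: 3° + 30/60 + 10.39/3600 = 3 + 0.500000 + 0.002886 = 3.5028861
  S ⇒ negate
  λ: 21′ + 27.6″ = 21.46000′; 66 + 21.46000/60 = 66.3576667
  W → negative
Point 3:
  Lat: 35 + 26/60 + 24.1/3600 = 35.4400278
  N ⇒ keep positive
  Longitude: 73 + 1/60 + 10.2/3600 = 73.0195000
  hemisphere W, so the sign is −
Point 4:
  φ: 53 + 8/60 + 52.8/3600 = 53.1480000
  S ⇒ negate
  Lon: 5′ + 49.4″ = 5.82333′; 99 + 5.82333/60 = 99.0970556
  W ⇒ negate

1. -70.734139, 0.306389
2. -3.502886, -66.357667
3. 35.440028, -73.019500
4. -53.148000, -99.097056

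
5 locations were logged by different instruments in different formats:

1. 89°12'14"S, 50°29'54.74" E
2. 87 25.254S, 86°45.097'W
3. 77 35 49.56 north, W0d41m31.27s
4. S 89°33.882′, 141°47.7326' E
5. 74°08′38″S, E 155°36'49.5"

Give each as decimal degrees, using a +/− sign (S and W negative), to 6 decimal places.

1. -89.203889, 50.498539
2. -87.420900, -86.751617
3. 77.597100, -0.692019
4. -89.564700, 141.795543
5. -74.143889, 155.613750

Point 1:
  φ: 89 + 12/60 + 14/3600 = 89.2038889
  hemisphere S, so the sign is −
  λ: 29′ + 54.74″ = 29.91233′; 50 + 29.91233/60 = 50.4985389
  E → positive
Point 2:
  Lat: 25.254′ = 0.420900°; total 87.4209000
  S ⇒ negate
  Lon: 86 + 45.097/60 = 86.7516167
  W ⇒ negate
Point 3:
  Lat: 35′ + 49.56″ = 35.82600′; 77 + 35.82600/60 = 77.5971000
  N ⇒ keep positive
  Lon: 0° + 41/60 + 31.27/3600 = 0 + 0.683333 + 0.008686 = 0.6920194
  W → negative
Point 4:
  Lat: 33.882′ = 0.564700°; total 89.5647000
  S → negative
  λ: 141 + 47.7326/60 = 141.7955433
  E → positive
Point 5:
  Latitude: 8′ + 38″ = 8.63333′; 74 + 8.63333/60 = 74.1438889
  S → negative
  Longitude: 155° + 36/60 + 49.5/3600 = 155 + 0.600000 + 0.013750 = 155.6137500
  E ⇒ keep positive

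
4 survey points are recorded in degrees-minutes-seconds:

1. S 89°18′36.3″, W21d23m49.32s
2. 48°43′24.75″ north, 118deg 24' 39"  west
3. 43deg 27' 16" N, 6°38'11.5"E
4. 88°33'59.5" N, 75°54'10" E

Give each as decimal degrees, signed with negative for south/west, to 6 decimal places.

1. -89.310083, -21.397033
2. 48.723542, -118.410833
3. 43.454444, 6.636528
4. 88.566528, 75.902778

Point 1:
  Lat: 89° + 18/60 + 36.3/3600 = 89 + 0.300000 + 0.010083 = 89.3100833
  S ⇒ negate
  λ: 23′ + 49.32″ = 23.82200′; 21 + 23.82200/60 = 21.3970333
  W ⇒ negate
Point 2:
  Lat: 43′ + 24.75″ = 43.41250′; 48 + 43.41250/60 = 48.7235417
  N → positive
  Lon: 118 + 24/60 + 39/3600 = 118.4108333
  W → negative
Point 3:
  Latitude: 43 + 27/60 + 16/3600 = 43.4544444
  N ⇒ keep positive
  λ: 38′ + 11.5″ = 38.19167′; 6 + 38.19167/60 = 6.6365278
  E → positive
Point 4:
  Lat: 88° + 33/60 + 59.5/3600 = 88 + 0.550000 + 0.016528 = 88.5665278
  N → positive
  Longitude: 75° + 54/60 + 10/3600 = 75 + 0.900000 + 0.002778 = 75.9027778
  E → positive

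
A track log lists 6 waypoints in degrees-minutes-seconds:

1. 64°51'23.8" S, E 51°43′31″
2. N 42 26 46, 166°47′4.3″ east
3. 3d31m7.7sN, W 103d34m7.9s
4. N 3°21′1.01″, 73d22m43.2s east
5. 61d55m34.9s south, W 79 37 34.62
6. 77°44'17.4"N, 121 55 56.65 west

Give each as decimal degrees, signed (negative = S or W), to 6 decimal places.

1. -64.856611, 51.725278
2. 42.446111, 166.784528
3. 3.518806, -103.568861
4. 3.350281, 73.378667
5. -61.926361, -79.626283
6. 77.738167, -121.932403

Point 1:
  Latitude: 64 + 51/60 + 23.8/3600 = 64.8566111
  S → negative
  Lon: 51 + 43/60 + 31/3600 = 51.7252778
  E → positive
Point 2:
  Lat: 42° + 26/60 + 46/3600 = 42 + 0.433333 + 0.012778 = 42.4461111
  N → positive
  λ: 166° + 47/60 + 4.3/3600 = 166 + 0.783333 + 0.001194 = 166.7845278
  E → positive
Point 3:
  Latitude: 31′ + 7.7″ = 31.12833′; 3 + 31.12833/60 = 3.5188056
  N → positive
  Longitude: 103 + 34/60 + 7.9/3600 = 103.5688611
  W ⇒ negate
Point 4:
  Latitude: 21′ + 1.01″ = 21.01683′; 3 + 21.01683/60 = 3.3502806
  N → positive
  Longitude: 22′ + 43.2″ = 22.72000′; 73 + 22.72000/60 = 73.3786667
  E ⇒ keep positive
Point 5:
  φ: 61 + 55/60 + 34.9/3600 = 61.9263611
  hemisphere S, so the sign is −
  Lon: 79 + 37/60 + 34.62/3600 = 79.6262833
  W → negative
Point 6:
  Latitude: 77° + 44/60 + 17.4/3600 = 77 + 0.733333 + 0.004833 = 77.7381667
  N → positive
  Longitude: 55′ + 56.65″ = 55.94417′; 121 + 55.94417/60 = 121.9324028
  W → negative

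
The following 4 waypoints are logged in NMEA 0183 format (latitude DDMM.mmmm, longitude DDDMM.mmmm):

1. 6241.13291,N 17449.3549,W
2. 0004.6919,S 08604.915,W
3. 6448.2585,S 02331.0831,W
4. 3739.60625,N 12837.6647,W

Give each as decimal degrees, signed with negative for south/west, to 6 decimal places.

1. 62.685549, -174.822582
2. -0.078198, -86.081917
3. -64.804308, -23.518052
4. 37.660104, -128.627745

Point 1:
  Latitude: split at 2 digits → 62° and 41.13291′; 62 + 41.13291/60 = 62.6855485
  N ⇒ keep positive
  Lon: split at 3 digits → 174° and 49.3549′; 174 + 49.3549/60 = 174.8225817
  W ⇒ negate
Point 2:
  φ: split at 2 digits → 00° and 4.6919′; 0 + 4.6919/60 = 0.0781983
  S → negative
  λ: degrees = first 3 digits = 86, minutes = 4.915; 86 + 4.915/60 = 86.0819167
  W → negative
Point 3:
  Latitude: split at 2 digits → 64° and 48.2585′; 64 + 48.2585/60 = 64.8043083
  S ⇒ negate
  λ: split at 3 digits → 023° and 31.0831′; 23 + 31.0831/60 = 23.5180517
  hemisphere W, so the sign is −
Point 4:
  φ: split at 2 digits → 37° and 39.60625′; 37 + 39.60625/60 = 37.6601042
  N ⇒ keep positive
  Longitude: split at 3 digits → 128° and 37.6647′; 128 + 37.6647/60 = 128.6277450
  hemisphere W, so the sign is −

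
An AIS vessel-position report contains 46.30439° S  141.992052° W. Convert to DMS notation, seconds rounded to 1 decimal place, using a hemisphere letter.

46°18′15.8″ S, 141°59′31.4″ W

φ: 0.304390 × 60 = 18.26340′ → 18′, remainder × 60 = 15.804″
Longitude: whole degrees 141; 59.52312′ → 59′ and 31.387″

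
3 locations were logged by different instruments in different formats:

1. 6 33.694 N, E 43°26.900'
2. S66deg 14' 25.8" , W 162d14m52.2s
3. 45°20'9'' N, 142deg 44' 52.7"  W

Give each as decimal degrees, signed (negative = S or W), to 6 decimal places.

1. 6.561567, 43.448333
2. -66.240500, -162.247833
3. 45.335833, -142.747972

Point 1:
  Lat: 6 + 33.694/60 = 6.5615667
  N → positive
  Longitude: 26.9′ = 0.448333°; total 43.4483333
  E → positive
Point 2:
  Lat: 66° + 14/60 + 25.8/3600 = 66 + 0.233333 + 0.007167 = 66.2405000
  hemisphere S, so the sign is −
  Lon: 162° + 14/60 + 52.2/3600 = 162 + 0.233333 + 0.014500 = 162.2478333
  W ⇒ negate
Point 3:
  Latitude: 20′ + 9″ = 20.15000′; 45 + 20.15000/60 = 45.3358333
  N ⇒ keep positive
  Lon: 44′ + 52.7″ = 44.87833′; 142 + 44.87833/60 = 142.7479722
  W ⇒ negate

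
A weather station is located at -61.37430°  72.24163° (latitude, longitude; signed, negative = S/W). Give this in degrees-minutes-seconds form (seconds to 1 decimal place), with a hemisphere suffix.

Latitude is negative → S; |value| = 61.374300
Lat: 0.374300° → 22.45800′; 0.45800 × 60 = 27.480″
Longitude: whole degrees 72; 14.49780′ → 14′ and 29.868″

61°22′27.5″ S, 72°14′29.9″ E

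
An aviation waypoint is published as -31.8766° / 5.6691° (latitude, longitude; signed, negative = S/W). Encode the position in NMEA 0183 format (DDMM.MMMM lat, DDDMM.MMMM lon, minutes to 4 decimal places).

3152.5960,S / 00540.1460,E

Latitude is negative → S; |value| = 31.876600
Latitude: minutes = (31.876600 − 31) × 60 = 52.596000
Lon: 5° + 0.669100 × 60 = 5° 40.146000′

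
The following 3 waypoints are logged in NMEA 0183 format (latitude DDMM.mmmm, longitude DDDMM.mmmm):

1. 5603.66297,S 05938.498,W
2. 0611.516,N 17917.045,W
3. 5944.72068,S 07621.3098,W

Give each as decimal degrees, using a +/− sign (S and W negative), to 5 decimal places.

Point 1:
  Latitude: degrees = first 2 digits = 56, minutes = 3.66297; 56 + 3.66297/60 = 56.061050
  hemisphere S, so the sign is −
  λ: degrees = first 3 digits = 59, minutes = 38.498; 59 + 38.498/60 = 59.641633
  hemisphere W, so the sign is −
Point 2:
  Latitude: degrees = first 2 digits = 6, minutes = 11.516; 6 + 11.516/60 = 6.191933
  N ⇒ keep positive
  Longitude: degrees = first 3 digits = 179, minutes = 17.045; 179 + 17.045/60 = 179.284083
  hemisphere W, so the sign is −
Point 3:
  Latitude: split at 2 digits → 59° and 44.72068′; 59 + 44.72068/60 = 59.745345
  hemisphere S, so the sign is −
  Lon: degrees = first 3 digits = 76, minutes = 21.3098; 76 + 21.3098/60 = 76.355163
  W → negative

1. -56.06105, -59.64163
2. 6.19193, -179.28408
3. -59.74534, -76.35516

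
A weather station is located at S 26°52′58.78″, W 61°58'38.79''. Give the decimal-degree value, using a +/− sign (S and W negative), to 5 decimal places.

-26.88299, -61.97744

φ: 52′ + 58.78″ = 52.97967′; 26 + 52.97967/60 = 26.882994
hemisphere S, so the sign is −
Lon: 61 + 58/60 + 38.79/3600 = 61.977442
hemisphere W, so the sign is −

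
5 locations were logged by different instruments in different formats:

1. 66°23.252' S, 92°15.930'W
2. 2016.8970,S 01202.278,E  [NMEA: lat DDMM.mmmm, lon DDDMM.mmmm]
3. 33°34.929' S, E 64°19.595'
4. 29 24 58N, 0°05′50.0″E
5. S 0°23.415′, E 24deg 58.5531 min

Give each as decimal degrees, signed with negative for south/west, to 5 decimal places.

1. -66.38753, -92.26550
2. -20.28162, 12.03797
3. -33.58215, 64.32658
4. 29.41611, 0.09722
5. -0.39025, 24.97589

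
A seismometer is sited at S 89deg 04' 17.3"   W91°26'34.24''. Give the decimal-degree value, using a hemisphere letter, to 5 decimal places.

89.07147° S, 91.44284° W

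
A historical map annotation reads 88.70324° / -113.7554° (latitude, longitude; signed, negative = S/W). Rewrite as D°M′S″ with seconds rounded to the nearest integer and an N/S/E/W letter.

88°42′12″ N, 113°45′19″ W

Latitude: 0.703240° → 42.19440′; 0.19440 × 60 = 11.66″
Longitude is negative → W; |value| = 113.755400
Lon: 0.755400 × 60 = 45.32400′ → 45′, remainder × 60 = 19.44″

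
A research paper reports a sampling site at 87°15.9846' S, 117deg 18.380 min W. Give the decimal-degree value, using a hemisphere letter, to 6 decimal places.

87.266410° S, 117.306333° W

φ: 87 + 15.9846/60 = 87.2664100
λ: 18.38′ = 0.306333°; total 117.3063333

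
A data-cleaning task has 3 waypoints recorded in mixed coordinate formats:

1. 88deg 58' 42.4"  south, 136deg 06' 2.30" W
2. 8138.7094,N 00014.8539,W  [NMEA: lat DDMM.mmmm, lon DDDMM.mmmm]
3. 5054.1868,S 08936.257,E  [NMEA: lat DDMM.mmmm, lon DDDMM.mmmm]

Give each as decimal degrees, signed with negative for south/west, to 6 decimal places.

1. -88.978444, -136.100639
2. 81.645157, -0.247565
3. -50.903113, 89.604283

Point 1:
  Lat: 88° + 58/60 + 42.4/3600 = 88 + 0.966667 + 0.011778 = 88.9784444
  S ⇒ negate
  Lon: 6′ + 2.3″ = 6.03833′; 136 + 6.03833/60 = 136.1006389
  hemisphere W, so the sign is −
Point 2:
  Latitude: split at 2 digits → 81° and 38.7094′; 81 + 38.7094/60 = 81.6451567
  N → positive
  λ: degrees = first 3 digits = 0, minutes = 14.8539; 0 + 14.8539/60 = 0.2475650
  W ⇒ negate
Point 3:
  Latitude: degrees = first 2 digits = 50, minutes = 54.1868; 50 + 54.1868/60 = 50.9031133
  hemisphere S, so the sign is −
  Lon: split at 3 digits → 089° and 36.257′; 89 + 36.257/60 = 89.6042833
  E → positive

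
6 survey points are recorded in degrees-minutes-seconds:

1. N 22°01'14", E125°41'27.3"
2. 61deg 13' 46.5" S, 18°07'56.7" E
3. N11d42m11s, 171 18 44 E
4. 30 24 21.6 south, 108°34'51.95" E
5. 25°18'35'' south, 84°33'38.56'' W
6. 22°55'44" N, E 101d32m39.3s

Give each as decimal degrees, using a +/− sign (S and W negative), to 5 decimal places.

1. 22.02056, 125.69092
2. -61.22958, 18.13242
3. 11.70306, 171.31222
4. -30.40600, 108.58110
5. -25.30972, -84.56071
6. 22.92889, 101.54425

Point 1:
  φ: 22 + 1/60 + 14/3600 = 22.020556
  N ⇒ keep positive
  Lon: 125° + 41/60 + 27.3/3600 = 125 + 0.683333 + 0.007583 = 125.690917
  E ⇒ keep positive
Point 2:
  Latitude: 61° + 13/60 + 46.5/3600 = 61 + 0.216667 + 0.012917 = 61.229583
  S → negative
  λ: 18° + 7/60 + 56.7/3600 = 18 + 0.116667 + 0.015750 = 18.132417
  E → positive
Point 3:
  Latitude: 11° + 42/60 + 11/3600 = 11 + 0.700000 + 0.003056 = 11.703056
  N ⇒ keep positive
  λ: 171 + 18/60 + 44/3600 = 171.312222
  E ⇒ keep positive
Point 4:
  φ: 24′ + 21.6″ = 24.36000′; 30 + 24.36000/60 = 30.406000
  S → negative
  λ: 34′ + 51.95″ = 34.86583′; 108 + 34.86583/60 = 108.581097
  E ⇒ keep positive
Point 5:
  Lat: 25 + 18/60 + 35/3600 = 25.309722
  S ⇒ negate
  λ: 33′ + 38.56″ = 33.64267′; 84 + 33.64267/60 = 84.560711
  hemisphere W, so the sign is −
Point 6:
  Latitude: 22° + 55/60 + 44/3600 = 22 + 0.916667 + 0.012222 = 22.928889
  N → positive
  λ: 101° + 32/60 + 39.3/3600 = 101 + 0.533333 + 0.010917 = 101.544250
  E ⇒ keep positive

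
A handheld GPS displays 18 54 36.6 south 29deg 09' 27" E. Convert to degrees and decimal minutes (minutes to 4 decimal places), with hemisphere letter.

Latitude: 54 + 36.6/60 = 54.610000′
λ: 9 + 27/60 = 9.450000′

18° 54.6100′ S, 29° 9.4500′ E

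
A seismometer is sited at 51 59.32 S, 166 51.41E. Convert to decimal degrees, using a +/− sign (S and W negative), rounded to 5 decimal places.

Lat: 59.32′ = 0.988667°; total 51.988667
hemisphere S, so the sign is −
λ: 51.41′ = 0.856833°; total 166.856833
E → positive

-51.98867, 166.85683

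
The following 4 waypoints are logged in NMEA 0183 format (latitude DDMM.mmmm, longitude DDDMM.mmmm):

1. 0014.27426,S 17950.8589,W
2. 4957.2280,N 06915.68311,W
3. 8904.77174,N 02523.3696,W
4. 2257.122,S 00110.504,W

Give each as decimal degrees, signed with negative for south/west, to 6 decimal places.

1. -0.237904, -179.847648
2. 49.953800, -69.261385
3. 89.079529, -25.389493
4. -22.952033, -1.175067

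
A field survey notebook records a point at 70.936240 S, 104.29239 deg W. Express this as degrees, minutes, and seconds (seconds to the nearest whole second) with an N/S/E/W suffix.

70°56′10″ S, 104°17′33″ W

Latitude: whole degrees 70; 56.17440′ → 56′ and 10.46″
Longitude: 0.292390 × 60 = 17.54340′ → 17′, remainder × 60 = 32.60″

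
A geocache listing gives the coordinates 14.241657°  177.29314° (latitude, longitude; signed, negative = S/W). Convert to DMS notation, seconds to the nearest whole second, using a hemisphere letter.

Latitude: 0.241657 × 60 = 14.49942′ → 14′, remainder × 60 = 29.97″
Longitude: whole degrees 177; 17.58840′ → 17′ and 35.30″

14°14′30″ N, 177°17′35″ E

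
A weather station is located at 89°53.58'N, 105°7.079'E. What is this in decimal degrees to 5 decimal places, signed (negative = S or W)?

89.89300, 105.11798

Lat: 89 + 53.58/60 = 89.893000
N → positive
λ: 105 + 7.079/60 = 105.117983
E → positive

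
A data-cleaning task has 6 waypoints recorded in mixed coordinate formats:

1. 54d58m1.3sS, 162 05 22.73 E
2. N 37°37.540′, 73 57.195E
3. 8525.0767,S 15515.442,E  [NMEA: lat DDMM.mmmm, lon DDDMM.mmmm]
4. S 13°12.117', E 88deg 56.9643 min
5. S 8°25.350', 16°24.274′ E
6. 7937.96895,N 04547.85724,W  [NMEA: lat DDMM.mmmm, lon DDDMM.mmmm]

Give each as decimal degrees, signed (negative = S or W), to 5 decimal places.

Point 1:
  φ: 54 + 58/60 + 1.3/3600 = 54.967028
  S → negative
  Lon: 5′ + 22.73″ = 5.37883′; 162 + 5.37883/60 = 162.089647
  E ⇒ keep positive
Point 2:
  Latitude: 37 + 37.54/60 = 37.625667
  N ⇒ keep positive
  λ: 57.195′ = 0.953250°; total 73.953250
  E → positive
Point 3:
  φ: degrees = first 2 digits = 85, minutes = 25.0767; 85 + 25.0767/60 = 85.417945
  S → negative
  Longitude: degrees = first 3 digits = 155, minutes = 15.442; 155 + 15.442/60 = 155.257367
  E ⇒ keep positive
Point 4:
  Latitude: 12.117′ = 0.201950°; total 13.201950
  hemisphere S, so the sign is −
  λ: 56.9643′ = 0.949405°; total 88.949405
  E → positive
Point 5:
  φ: 25.35′ = 0.422500°; total 8.422500
  hemisphere S, so the sign is −
  λ: 24.274′ = 0.404567°; total 16.404567
  E ⇒ keep positive
Point 6:
  Lat: split at 2 digits → 79° and 37.96895′; 79 + 37.96895/60 = 79.632816
  N ⇒ keep positive
  Longitude: degrees = first 3 digits = 45, minutes = 47.85724; 45 + 47.85724/60 = 45.797621
  hemisphere W, so the sign is −

1. -54.96703, 162.08965
2. 37.62567, 73.95325
3. -85.41795, 155.25737
4. -13.20195, 88.94941
5. -8.42250, 16.40457
6. 79.63282, -45.79762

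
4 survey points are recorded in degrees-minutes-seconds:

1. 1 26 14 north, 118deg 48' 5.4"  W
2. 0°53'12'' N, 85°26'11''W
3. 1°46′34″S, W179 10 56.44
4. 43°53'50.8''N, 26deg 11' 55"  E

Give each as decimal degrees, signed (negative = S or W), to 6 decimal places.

1. 1.437222, -118.801500
2. 0.886667, -85.436389
3. -1.776111, -179.182344
4. 43.897444, 26.198611

Point 1:
  Latitude: 1° + 26/60 + 14/3600 = 1 + 0.433333 + 0.003889 = 1.4372222
  N → positive
  λ: 118 + 48/60 + 5.4/3600 = 118.8015000
  W ⇒ negate
Point 2:
  Latitude: 0° + 53/60 + 12/3600 = 0 + 0.883333 + 0.003333 = 0.8866667
  N ⇒ keep positive
  Lon: 26′ + 11″ = 26.18333′; 85 + 26.18333/60 = 85.4363889
  hemisphere W, so the sign is −
Point 3:
  Latitude: 46′ + 34″ = 46.56667′; 1 + 46.56667/60 = 1.7761111
  S ⇒ negate
  Longitude: 179 + 10/60 + 56.44/3600 = 179.1823444
  hemisphere W, so the sign is −
Point 4:
  Latitude: 43 + 53/60 + 50.8/3600 = 43.8974444
  N → positive
  Longitude: 11′ + 55″ = 11.91667′; 26 + 11.91667/60 = 26.1986111
  E ⇒ keep positive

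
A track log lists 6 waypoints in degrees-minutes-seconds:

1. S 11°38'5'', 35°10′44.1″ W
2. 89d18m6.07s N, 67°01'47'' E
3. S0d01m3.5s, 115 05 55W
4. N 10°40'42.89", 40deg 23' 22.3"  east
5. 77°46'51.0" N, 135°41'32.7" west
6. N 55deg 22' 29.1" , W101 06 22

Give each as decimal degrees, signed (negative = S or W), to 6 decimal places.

1. -11.634722, -35.178917
2. 89.301686, 67.029722
3. -0.017639, -115.098611
4. 10.678581, 40.389528
5. 77.780833, -135.692417
6. 55.374750, -101.106111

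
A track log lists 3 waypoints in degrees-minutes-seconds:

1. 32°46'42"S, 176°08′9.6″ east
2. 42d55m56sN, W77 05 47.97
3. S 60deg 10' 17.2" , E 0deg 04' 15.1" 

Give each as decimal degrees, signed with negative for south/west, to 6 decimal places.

1. -32.778333, 176.136000
2. 42.932222, -77.096658
3. -60.171444, 0.070861

Point 1:
  Latitude: 46′ + 42″ = 46.70000′; 32 + 46.70000/60 = 32.7783333
  hemisphere S, so the sign is −
  Lon: 8′ + 9.6″ = 8.16000′; 176 + 8.16000/60 = 176.1360000
  E ⇒ keep positive
Point 2:
  Lat: 55′ + 56″ = 55.93333′; 42 + 55.93333/60 = 42.9322222
  N → positive
  Lon: 77 + 5/60 + 47.97/3600 = 77.0966583
  hemisphere W, so the sign is −
Point 3:
  φ: 10′ + 17.2″ = 10.28667′; 60 + 10.28667/60 = 60.1714444
  S ⇒ negate
  λ: 4′ + 15.1″ = 4.25167′; 0 + 4.25167/60 = 0.0708611
  E ⇒ keep positive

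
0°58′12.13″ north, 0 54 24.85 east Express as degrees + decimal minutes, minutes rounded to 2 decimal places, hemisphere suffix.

0° 58.20′ N, 0° 54.41′ E

Latitude: seconds/60 = 0.20217; minutes = 58 + 0.20217 = 58.2022
Lon: 54 + 24.85/60 = 54.4142′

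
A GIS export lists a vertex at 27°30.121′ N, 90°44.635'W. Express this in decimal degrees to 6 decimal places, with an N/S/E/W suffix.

Latitude: 27 + 30.121/60 = 27.5020167
Longitude: 44.635′ = 0.743917°; total 90.7439167

27.502017° N, 90.743917° W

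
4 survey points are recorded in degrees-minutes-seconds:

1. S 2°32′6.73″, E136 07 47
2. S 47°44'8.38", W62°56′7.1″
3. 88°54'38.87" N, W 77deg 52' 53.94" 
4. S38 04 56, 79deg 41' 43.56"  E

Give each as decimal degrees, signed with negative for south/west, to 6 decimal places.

1. -2.535203, 136.129722
2. -47.735661, -62.935306
3. 88.910797, -77.881650
4. -38.082222, 79.695433

Point 1:
  Lat: 2° + 32/60 + 6.73/3600 = 2 + 0.533333 + 0.001869 = 2.5352028
  S ⇒ negate
  λ: 136° + 7/60 + 47/3600 = 136 + 0.116667 + 0.013056 = 136.1297222
  E → positive
Point 2:
  Latitude: 47° + 44/60 + 8.38/3600 = 47 + 0.733333 + 0.002328 = 47.7356611
  S ⇒ negate
  Lon: 62° + 56/60 + 7.1/3600 = 62 + 0.933333 + 0.001972 = 62.9353056
  W → negative
Point 3:
  φ: 54′ + 38.87″ = 54.64783′; 88 + 54.64783/60 = 88.9107972
  N → positive
  Lon: 77° + 52/60 + 53.94/3600 = 77 + 0.866667 + 0.014983 = 77.8816500
  W ⇒ negate
Point 4:
  Latitude: 38 + 4/60 + 56/3600 = 38.0822222
  S ⇒ negate
  Longitude: 41′ + 43.56″ = 41.72600′; 79 + 41.72600/60 = 79.6954333
  E ⇒ keep positive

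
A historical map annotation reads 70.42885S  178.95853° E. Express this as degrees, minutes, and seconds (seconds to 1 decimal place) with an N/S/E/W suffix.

φ: 0.428850 × 60 = 25.73100′ → 25′, remainder × 60 = 43.860″
Longitude: 0.958530° → 57.51180′; 0.51180 × 60 = 30.708″

70°25′43.9″ S, 178°57′30.7″ E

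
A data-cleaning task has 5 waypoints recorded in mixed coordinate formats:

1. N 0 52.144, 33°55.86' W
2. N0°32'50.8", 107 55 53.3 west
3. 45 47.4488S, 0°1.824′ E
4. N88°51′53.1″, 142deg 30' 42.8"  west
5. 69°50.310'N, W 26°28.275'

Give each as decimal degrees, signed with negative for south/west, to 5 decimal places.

1. 0.86907, -33.93100
2. 0.54744, -107.93147
3. -45.79081, 0.03040
4. 88.86475, -142.51189
5. 69.83850, -26.47125

Point 1:
  Lat: 0 + 52.144/60 = 0.869067
  N → positive
  Longitude: 33 + 55.86/60 = 33.931000
  W ⇒ negate
Point 2:
  Lat: 0° + 32/60 + 50.8/3600 = 0 + 0.533333 + 0.014111 = 0.547444
  N ⇒ keep positive
  Lon: 107° + 55/60 + 53.3/3600 = 107 + 0.916667 + 0.014806 = 107.931472
  W ⇒ negate
Point 3:
  Lat: 45 + 47.4488/60 = 45.790813
  S → negative
  Lon: 1.824′ = 0.030400°; total 0.030400
  E → positive
Point 4:
  φ: 88 + 51/60 + 53.1/3600 = 88.864750
  N ⇒ keep positive
  Lon: 142 + 30/60 + 42.8/3600 = 142.511889
  W → negative
Point 5:
  Latitude: 50.31′ = 0.838500°; total 69.838500
  N ⇒ keep positive
  Lon: 26 + 28.275/60 = 26.471250
  W ⇒ negate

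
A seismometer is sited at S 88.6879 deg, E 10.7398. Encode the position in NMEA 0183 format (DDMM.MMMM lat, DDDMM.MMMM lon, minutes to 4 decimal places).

8841.2740,S / 01044.3880,E

φ: minutes = (88.687900 − 88) × 60 = 41.274000
Longitude: fractional part 0.739800 → 44.388000 minutes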